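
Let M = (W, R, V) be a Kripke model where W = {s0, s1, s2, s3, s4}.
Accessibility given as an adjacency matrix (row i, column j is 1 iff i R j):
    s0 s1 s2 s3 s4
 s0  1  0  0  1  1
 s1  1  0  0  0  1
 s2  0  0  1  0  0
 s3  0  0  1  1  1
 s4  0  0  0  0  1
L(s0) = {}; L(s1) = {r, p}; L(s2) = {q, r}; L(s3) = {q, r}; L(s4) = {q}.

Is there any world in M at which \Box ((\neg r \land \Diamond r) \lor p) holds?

No

Let φ = \Box ((\neg r \land \Diamond r) \lor p). Evaluate φ at each world:
  s0 (successors {s0, s3, s4}): φ is false.
  s1 (successors {s0, s4}): φ is false.
  s2 (successors {s2}): φ is false.
  s3 (successors {s2, s3, s4}): φ is false.
  s4 (successors {s4}): φ is false.
For instance, at s1:
  At s1: \Box ((\neg r \land \Diamond r) \lor p) requires (\neg r \land \Diamond r) \lor p at every successor {s0, s4}.
    (\neg r \land \Diamond r) \lor p fails at s4, so \Box ((\neg r \land \Diamond r) \lor p) is false at s1.
      At s4: \neg r \land \Diamond r is false, p is false, so (\neg r \land \Diamond r) \lor p is false.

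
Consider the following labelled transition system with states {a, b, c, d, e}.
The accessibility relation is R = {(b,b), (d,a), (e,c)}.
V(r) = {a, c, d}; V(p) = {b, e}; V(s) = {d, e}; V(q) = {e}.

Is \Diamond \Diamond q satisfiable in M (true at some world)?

No

Let φ = \Diamond \Diamond q. Evaluate φ at each world:
  a (successors ∅): φ is false.
  b (successors {b}): φ is false.
  c (successors ∅): φ is false.
  d (successors {a}): φ is false.
  e (successors {c}): φ is false.
For instance, at b:
  At b: \Diamond \Diamond q requires \Diamond q at some successor in {b}.
    At b: \Diamond q is false.
  So \Diamond \Diamond q is false at b.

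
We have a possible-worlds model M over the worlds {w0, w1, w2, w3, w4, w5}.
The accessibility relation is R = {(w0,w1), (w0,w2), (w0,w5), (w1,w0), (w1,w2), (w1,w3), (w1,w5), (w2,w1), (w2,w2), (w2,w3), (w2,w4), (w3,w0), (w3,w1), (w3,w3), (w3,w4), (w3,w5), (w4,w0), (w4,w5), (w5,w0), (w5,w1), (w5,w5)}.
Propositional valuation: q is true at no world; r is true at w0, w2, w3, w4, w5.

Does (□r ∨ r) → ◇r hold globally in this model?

Yes

Let φ = (□r ∨ r) → ◇r. Evaluate φ at each world:
  w0 (successors {w1, w2, w5}): φ is true.
  w1 (successors {w0, w2, w3, w5}): φ is true.
  w2 (successors {w1, w2, w3, w4}): φ is true.
  w3 (successors {w0, w1, w3, w4, w5}): φ is true.
  w4 (successors {w0, w5}): φ is true.
  w5 (successors {w0, w1, w5}): φ is true.
For instance, at w5:
  At w5: □r ∨ r is true, ◇r is true, so (□r ∨ r) → ◇r is true.
    At w5: □r is false, r is true, so □r ∨ r is true.
      At w5: □r requires r at every successor {w0, w1, w5}.
        r fails at w1, so □r is false at w5.
    At w5: ◇r requires r at some successor in {w0, w1, w5}.
      r holds at w0, so ◇r is true at w5.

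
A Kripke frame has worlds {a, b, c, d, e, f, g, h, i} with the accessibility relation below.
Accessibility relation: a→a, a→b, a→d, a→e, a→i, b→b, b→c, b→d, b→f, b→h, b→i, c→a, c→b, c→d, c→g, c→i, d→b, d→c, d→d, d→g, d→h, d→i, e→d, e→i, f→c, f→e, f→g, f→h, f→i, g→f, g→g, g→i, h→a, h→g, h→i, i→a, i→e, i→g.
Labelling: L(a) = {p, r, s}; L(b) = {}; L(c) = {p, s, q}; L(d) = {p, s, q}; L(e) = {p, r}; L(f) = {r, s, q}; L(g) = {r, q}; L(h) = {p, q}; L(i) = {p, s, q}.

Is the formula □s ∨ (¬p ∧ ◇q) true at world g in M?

Yes

At g: □s is false, ¬p ∧ ◇q is true, so □s ∨ (¬p ∧ ◇q) is true.
  At g: □s requires s at every successor {f, g, i}.
    s fails at g, so □s is false at g.
  At g: ¬p is true, ◇q is true, so ¬p ∧ ◇q is true.
    At g: ◇q requires q at some successor in {f, g, i}.
      q holds at f, so ◇q is true at g.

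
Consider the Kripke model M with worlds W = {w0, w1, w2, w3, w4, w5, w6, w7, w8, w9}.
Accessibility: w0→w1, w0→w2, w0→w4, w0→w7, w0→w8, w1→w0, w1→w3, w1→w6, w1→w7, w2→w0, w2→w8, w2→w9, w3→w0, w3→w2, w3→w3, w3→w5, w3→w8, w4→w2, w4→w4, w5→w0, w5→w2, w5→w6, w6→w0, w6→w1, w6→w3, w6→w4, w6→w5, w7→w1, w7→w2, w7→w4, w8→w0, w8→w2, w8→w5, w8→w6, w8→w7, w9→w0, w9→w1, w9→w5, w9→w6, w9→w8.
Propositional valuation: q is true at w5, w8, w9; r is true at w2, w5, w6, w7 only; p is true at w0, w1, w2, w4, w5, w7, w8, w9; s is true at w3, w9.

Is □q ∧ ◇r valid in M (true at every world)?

Let φ = □q ∧ ◇r. Evaluate φ at each world:
  w0 (successors {w1, w2, w4, w7, w8}): φ is false.
  w1 (successors {w0, w3, w6, w7}): φ is false.
  w2 (successors {w0, w8, w9}): φ is false.
  w3 (successors {w0, w2, w3, w5, w8}): φ is false.
  w4 (successors {w2, w4}): φ is false.
  w5 (successors {w0, w2, w6}): φ is false.
  w6 (successors {w0, w1, w3, w4, w5}): φ is false.
  w7 (successors {w1, w2, w4}): φ is false.
  w8 (successors {w0, w2, w5, w6, w7}): φ is false.
  w9 (successors {w0, w1, w5, w6, w8}): φ is false.
Detail at w0 (counterexample):
  At w0: □q is false, ◇r is true, so □q ∧ ◇r is false.
    At w0: □q requires q at every successor {w1, w2, w4, w7, w8}.
      q fails at w1, so □q is false at w0.
    At w0: ◇r requires r at some successor in {w1, w2, w4, w7, w8}.
      r holds at w2, so ◇r is true at w0.

No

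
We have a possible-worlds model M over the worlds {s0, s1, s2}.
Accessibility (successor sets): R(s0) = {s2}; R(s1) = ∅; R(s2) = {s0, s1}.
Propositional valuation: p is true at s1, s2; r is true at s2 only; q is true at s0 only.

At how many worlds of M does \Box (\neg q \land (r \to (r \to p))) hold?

2

Let φ = \Box (\neg q \land (r \to (r \to p))). Evaluate φ at each world:
  s0 (successors {s2}): φ is true.
  s1 (successors ∅): φ is true.
  s2 (successors {s0, s1}): φ is false.
For instance, at s0:
  At s0: \Box (\neg q \land (r \to (r \to p))) requires \neg q \land (r \to (r \to p)) at every successor {s2}.
    At s2: \neg q \land (r \to (r \to p)) is true.
  So \Box (\neg q \land (r \to (r \to p))) is true at s0.
Satisfying worlds: {s0, s1}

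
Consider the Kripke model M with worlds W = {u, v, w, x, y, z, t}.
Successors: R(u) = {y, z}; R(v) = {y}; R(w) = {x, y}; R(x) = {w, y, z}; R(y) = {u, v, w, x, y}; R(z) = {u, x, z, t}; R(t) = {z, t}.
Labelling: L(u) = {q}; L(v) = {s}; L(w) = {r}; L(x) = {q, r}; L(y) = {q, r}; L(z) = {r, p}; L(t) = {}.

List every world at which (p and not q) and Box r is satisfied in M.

Recall that Box ψ holds at a world iff ψ holds at every accessible world, and Dia ψ holds iff ψ holds at some accessible world.
Let φ = (p and not q) and Box r. Evaluate φ at each world:
  u (successors {y, z}): φ is false.
  v (successors {y}): φ is false.
  w (successors {x, y}): φ is false.
  x (successors {w, y, z}): φ is false.
  y (successors {u, v, w, x, y}): φ is false.
  z (successors {u, x, z, t}): φ is false.
  t (successors {z, t}): φ is false.
For instance, at w:
  At w: p and not q is false, Box r is true, so (p and not q) and Box r is false.
    At w: Box r requires r at every successor {x, y}.
      At x: r is true.
      At y: r is true.
    So Box r is true at w.
Satisfying worlds: none.

none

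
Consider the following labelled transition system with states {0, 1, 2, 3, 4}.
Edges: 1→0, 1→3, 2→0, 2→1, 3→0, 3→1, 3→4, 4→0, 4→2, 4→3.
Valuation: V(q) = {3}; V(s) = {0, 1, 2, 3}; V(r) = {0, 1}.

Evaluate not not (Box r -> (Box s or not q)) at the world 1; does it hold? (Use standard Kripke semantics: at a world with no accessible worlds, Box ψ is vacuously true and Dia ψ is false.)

Yes

At 1: not (Box r -> (Box s or not q)) is false, so not not (Box r -> (Box s or not q)) is true.
  At 1: Box r -> (Box s or not q) is true, so not (Box r -> (Box s or not q)) is false.
    At 1: Box r is false, Box s or not q is true, so Box r -> (Box s or not q) is true.
      At 1: Box r requires r at every successor {0, 3}.
        r fails at 3, so Box r is false at 1.
      At 1: Box s is true, not q is true, so Box s or not q is true.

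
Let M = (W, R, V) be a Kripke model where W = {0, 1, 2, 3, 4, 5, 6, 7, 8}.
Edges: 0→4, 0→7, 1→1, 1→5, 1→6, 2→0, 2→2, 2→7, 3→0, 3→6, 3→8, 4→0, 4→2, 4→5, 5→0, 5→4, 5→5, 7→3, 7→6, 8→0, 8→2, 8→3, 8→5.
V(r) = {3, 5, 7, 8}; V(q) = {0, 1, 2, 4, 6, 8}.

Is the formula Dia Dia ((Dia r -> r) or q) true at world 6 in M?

At 6: no accessible worlds, so Dia Dia ((Dia r -> r) or q) is false.

No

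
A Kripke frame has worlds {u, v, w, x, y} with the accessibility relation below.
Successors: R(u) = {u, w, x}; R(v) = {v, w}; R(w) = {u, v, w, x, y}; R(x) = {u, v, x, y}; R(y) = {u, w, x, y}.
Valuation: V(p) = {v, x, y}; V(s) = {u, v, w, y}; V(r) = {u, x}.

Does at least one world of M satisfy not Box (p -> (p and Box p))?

Yes

Let φ = not Box (p -> (p and Box p)). Evaluate φ at each world:
  u (successors {u, w, x}): φ is true.
  v (successors {v, w}): φ is true.
  w (successors {u, v, w, x, y}): φ is true.
  x (successors {u, v, x, y}): φ is true.
  y (successors {u, w, x, y}): φ is true.
Detail at u (witness):
  At u: Box (p -> (p and Box p)) is false, so not Box (p -> (p and Box p)) is true.
    At u: Box (p -> (p and Box p)) requires p -> (p and Box p) at every successor {u, w, x}.
      p -> (p and Box p) fails at x, so Box (p -> (p and Box p)) is false at u.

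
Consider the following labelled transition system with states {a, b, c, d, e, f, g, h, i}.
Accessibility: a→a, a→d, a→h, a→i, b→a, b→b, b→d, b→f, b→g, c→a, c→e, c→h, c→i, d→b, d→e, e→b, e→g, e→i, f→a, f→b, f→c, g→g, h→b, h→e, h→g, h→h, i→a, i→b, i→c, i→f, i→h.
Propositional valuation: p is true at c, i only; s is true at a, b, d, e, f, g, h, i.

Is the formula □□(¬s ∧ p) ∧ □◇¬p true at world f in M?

No

At f: □□(¬s ∧ p) is false, □◇¬p is true, so □□(¬s ∧ p) ∧ □◇¬p is false.
  At f: □□(¬s ∧ p) requires □(¬s ∧ p) at every successor {a, b, c}.
    □(¬s ∧ p) fails at a, so □□(¬s ∧ p) is false at f.
      At a: □(¬s ∧ p) requires ¬s ∧ p at every successor {a, d, h, i}.
        ¬s ∧ p fails at a, so □(¬s ∧ p) is false at a.
  At f: □◇¬p requires ◇¬p at every successor {a, b, c}.
      At a: ◇¬p requires ¬p at some successor in {a, d, h, i}.
        ¬p holds at a, so ◇¬p is true at a.
      At b: ◇¬p requires ¬p at some successor in {a, b, d, f, g}.
        ¬p holds at a, so ◇¬p is true at b.
      At c: ◇¬p requires ¬p at some successor in {a, e, h, i}.
        ¬p holds at a, so ◇¬p is true at c.
  So □◇¬p is true at f.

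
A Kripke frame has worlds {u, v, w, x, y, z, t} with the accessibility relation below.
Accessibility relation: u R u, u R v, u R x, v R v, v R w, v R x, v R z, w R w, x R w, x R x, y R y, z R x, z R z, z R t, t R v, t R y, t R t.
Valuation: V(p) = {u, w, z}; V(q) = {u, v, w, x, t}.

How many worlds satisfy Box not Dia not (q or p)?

Recall that Box ψ holds at a world iff ψ holds at every accessible world, and Dia ψ holds iff ψ holds at some accessible world.
Let φ = Box not Dia not (q or p). Evaluate φ at each world:
  u (successors {u, v, x}): φ is true.
  v (successors {v, w, x, z}): φ is true.
  w (successors {w}): φ is true.
  x (successors {w, x}): φ is true.
  y (successors {y}): φ is false.
  z (successors {x, z, t}): φ is false.
  t (successors {v, y, t}): φ is false.
For instance, at x:
  At x: Box not Dia not (q or p) requires not Dia not (q or p) at every successor {w, x}.
      At w: Dia not (q or p) is false, so not Dia not (q or p) is true.
      At x: Dia not (q or p) is false, so not Dia not (q or p) is true.
  So Box not Dia not (q or p) is true at x.
Satisfying worlds: {u, v, w, x}

4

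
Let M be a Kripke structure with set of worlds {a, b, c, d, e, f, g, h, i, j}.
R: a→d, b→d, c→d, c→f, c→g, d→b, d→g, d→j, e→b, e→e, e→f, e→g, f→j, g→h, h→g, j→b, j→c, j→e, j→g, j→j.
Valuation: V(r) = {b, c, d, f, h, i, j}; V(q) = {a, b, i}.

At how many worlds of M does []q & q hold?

1

Let φ = []q & q. Evaluate φ at each world:
  a (successors {d}): φ is false.
  b (successors {d}): φ is false.
  c (successors {d, f, g}): φ is false.
  d (successors {b, g, j}): φ is false.
  e (successors {b, e, f, g}): φ is false.
  f (successors {j}): φ is false.
  g (successors {h}): φ is false.
  h (successors {g}): φ is false.
  i (successors ∅): φ is true.
  j (successors {b, c, e, g, j}): φ is false.
For instance, at d:
  At d: []q is false, q is false, so []q & q is false.
    At d: []q requires q at every successor {b, g, j}.
      q fails at g, so []q is false at d.
Satisfying worlds: {i}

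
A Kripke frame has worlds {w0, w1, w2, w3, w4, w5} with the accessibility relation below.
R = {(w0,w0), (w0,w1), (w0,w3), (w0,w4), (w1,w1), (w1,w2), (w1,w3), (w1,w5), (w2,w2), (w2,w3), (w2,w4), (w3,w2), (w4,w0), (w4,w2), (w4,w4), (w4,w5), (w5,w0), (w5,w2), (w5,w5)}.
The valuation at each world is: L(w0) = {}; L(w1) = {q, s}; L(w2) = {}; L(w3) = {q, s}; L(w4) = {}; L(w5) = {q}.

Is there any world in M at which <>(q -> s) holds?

Yes

Recall that <>ψ holds at a world iff ψ holds at some accessible world.
Let φ = <>(q -> s). Evaluate φ at each world:
  w0 (successors {w0, w1, w3, w4}): φ is true.
  w1 (successors {w1, w2, w3, w5}): φ is true.
  w2 (successors {w2, w3, w4}): φ is true.
  w3 (successors {w2}): φ is true.
  w4 (successors {w0, w2, w4, w5}): φ is true.
  w5 (successors {w0, w2, w5}): φ is true.
Detail at w0 (witness):
  At w0: <>(q -> s) requires q -> s at some successor in {w0, w1, w3, w4}.
    q -> s holds at w0, so <>(q -> s) is true at w0.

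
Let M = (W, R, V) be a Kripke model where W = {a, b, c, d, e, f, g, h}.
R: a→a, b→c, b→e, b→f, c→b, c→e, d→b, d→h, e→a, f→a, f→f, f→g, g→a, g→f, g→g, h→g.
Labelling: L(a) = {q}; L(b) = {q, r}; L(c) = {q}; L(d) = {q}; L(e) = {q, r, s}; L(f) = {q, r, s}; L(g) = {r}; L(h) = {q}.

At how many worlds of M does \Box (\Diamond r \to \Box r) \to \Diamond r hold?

Let φ = \Box (\Diamond r \to \Box r) \to \Diamond r. Evaluate φ at each world:
  a (successors {a}): φ is false.
  b (successors {c, e, f}): φ is true.
  c (successors {b, e}): φ is true.
  d (successors {b, h}): φ is true.
  e (successors {a}): φ is false.
  f (successors {a, f, g}): φ is true.
  g (successors {a, f, g}): φ is true.
  h (successors {g}): φ is true.
For instance, at b:
  At b: \Box (\Diamond r \to \Box r) is false, \Diamond r is true, so \Box (\Diamond r \to \Box r) \to \Diamond r is true.
    At b: \Box (\Diamond r \to \Box r) requires \Diamond r \to \Box r at every successor {c, e, f}.
      \Diamond r \to \Box r fails at f, so \Box (\Diamond r \to \Box r) is false at b.
    At b: \Diamond r requires r at some successor in {c, e, f}.
      r holds at e, so \Diamond r is true at b.
Satisfying worlds: {b, c, d, f, g, h}

6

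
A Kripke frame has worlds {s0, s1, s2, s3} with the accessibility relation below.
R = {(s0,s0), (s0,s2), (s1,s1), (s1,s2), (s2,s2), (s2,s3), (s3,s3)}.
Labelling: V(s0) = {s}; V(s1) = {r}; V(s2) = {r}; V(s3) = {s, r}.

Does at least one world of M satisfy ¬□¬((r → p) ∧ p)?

Let φ = ¬□¬((r → p) ∧ p). Evaluate φ at each world:
  s0 (successors {s0, s2}): φ is false.
  s1 (successors {s1, s2}): φ is false.
  s2 (successors {s2, s3}): φ is false.
  s3 (successors {s3}): φ is false.
For instance, at s2:
  At s2: □¬((r → p) ∧ p) is true, so ¬□¬((r → p) ∧ p) is false.
    At s2: □¬((r → p) ∧ p) requires ¬((r → p) ∧ p) at every successor {s2, s3}.
      At s2: ¬((r → p) ∧ p) is true.
      At s3: ¬((r → p) ∧ p) is true.
    So □¬((r → p) ∧ p) is true at s2.

No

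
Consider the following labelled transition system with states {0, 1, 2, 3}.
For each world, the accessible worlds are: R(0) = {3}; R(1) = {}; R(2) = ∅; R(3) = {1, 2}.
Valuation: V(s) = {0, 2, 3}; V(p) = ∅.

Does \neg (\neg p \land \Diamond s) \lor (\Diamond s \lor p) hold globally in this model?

Yes

Let φ = \neg (\neg p \land \Diamond s) \lor (\Diamond s \lor p). Evaluate φ at each world:
  0 (successors {3}): φ is true.
  1 (successors ∅): φ is true.
  2 (successors ∅): φ is true.
  3 (successors {1, 2}): φ is true.
For instance, at 0:
  At 0: \neg (\neg p \land \Diamond s) is false, \Diamond s \lor p is true, so \neg (\neg p \land \Diamond s) \lor (\Diamond s \lor p) is true.
    At 0: \neg p \land \Diamond s is true, so \neg (\neg p \land \Diamond s) is false.
      At 0: \neg p is true, \Diamond s is true, so \neg p \land \Diamond s is true.
    At 0: \Diamond s is true, p is false, so \Diamond s \lor p is true.
      At 0: \Diamond s requires s at some successor in {3}.
        s holds at 3, so \Diamond s is true at 0.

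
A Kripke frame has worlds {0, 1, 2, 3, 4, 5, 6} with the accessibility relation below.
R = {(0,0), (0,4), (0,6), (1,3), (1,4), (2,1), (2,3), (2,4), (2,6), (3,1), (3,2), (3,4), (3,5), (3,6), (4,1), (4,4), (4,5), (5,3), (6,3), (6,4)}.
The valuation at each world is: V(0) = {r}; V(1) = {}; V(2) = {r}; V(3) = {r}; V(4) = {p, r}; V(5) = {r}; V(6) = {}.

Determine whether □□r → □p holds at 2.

Yes

At 2: □□r is false, □p is false, so □□r → □p is true.
  At 2: □□r requires □r at every successor {1, 3, 4, 6}.
    □r fails at 3, so □□r is false at 2.
      At 3: □r requires r at every successor {1, 2, 4, 5, 6}.
        r fails at 1, so □r is false at 3.
  At 2: □p requires p at every successor {1, 3, 4, 6}.
    p fails at 1, so □p is false at 2.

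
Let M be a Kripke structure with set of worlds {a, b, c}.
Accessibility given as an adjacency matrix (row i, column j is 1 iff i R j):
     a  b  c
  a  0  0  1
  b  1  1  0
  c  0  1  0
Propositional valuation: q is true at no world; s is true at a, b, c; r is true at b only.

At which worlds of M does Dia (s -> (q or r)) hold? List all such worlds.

Let φ = Dia (s -> (q or r)). Evaluate φ at each world:
  a (successors {c}): φ is false.
  b (successors {a, b}): φ is true.
  c (successors {b}): φ is true.
For instance, at a:
  At a: Dia (s -> (q or r)) requires s -> (q or r) at some successor in {c}.
    At c: s -> (q or r) is false.
  So Dia (s -> (q or r)) is false at a.
Satisfying worlds: {b, c}

b, c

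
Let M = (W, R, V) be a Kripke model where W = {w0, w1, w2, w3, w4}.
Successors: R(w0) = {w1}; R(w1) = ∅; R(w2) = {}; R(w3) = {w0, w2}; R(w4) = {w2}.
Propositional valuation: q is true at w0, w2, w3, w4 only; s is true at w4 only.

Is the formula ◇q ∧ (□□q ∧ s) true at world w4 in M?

Yes

At w4: ◇q is true, □□q ∧ s is true, so ◇q ∧ (□□q ∧ s) is true.
  At w4: ◇q requires q at some successor in {w2}.
    q holds at w2, so ◇q is true at w4.
  At w4: □□q is true, s is true, so □□q ∧ s is true.
    At w4: □□q requires □q at every successor {w2}.
      At w2: □q is true.
    So □□q is true at w4.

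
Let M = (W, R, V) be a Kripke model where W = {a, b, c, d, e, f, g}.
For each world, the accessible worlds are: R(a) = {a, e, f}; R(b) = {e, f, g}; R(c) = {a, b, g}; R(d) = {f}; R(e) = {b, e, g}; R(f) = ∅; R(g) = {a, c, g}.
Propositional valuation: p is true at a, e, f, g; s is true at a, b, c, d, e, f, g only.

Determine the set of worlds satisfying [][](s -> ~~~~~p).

Let φ = [][](s -> ~~~~~p). Evaluate φ at each world:
  a (successors {a, e, f}): φ is false.
  b (successors {e, f, g}): φ is false.
  c (successors {a, b, g}): φ is false.
  d (successors {f}): φ is true.
  e (successors {b, e, g}): φ is false.
  f (successors ∅): φ is true.
  g (successors {a, c, g}): φ is false.
For instance, at e:
  At e: [][](s -> ~~~~~p) requires [](s -> ~~~~~p) at every successor {b, e, g}.
    [](s -> ~~~~~p) fails at b, so [][](s -> ~~~~~p) is false at e.
      At b: [](s -> ~~~~~p) requires s -> ~~~~~p at every successor {e, f, g}.
        s -> ~~~~~p fails at e, so [](s -> ~~~~~p) is false at b.
Satisfying worlds: {d, f}

d, f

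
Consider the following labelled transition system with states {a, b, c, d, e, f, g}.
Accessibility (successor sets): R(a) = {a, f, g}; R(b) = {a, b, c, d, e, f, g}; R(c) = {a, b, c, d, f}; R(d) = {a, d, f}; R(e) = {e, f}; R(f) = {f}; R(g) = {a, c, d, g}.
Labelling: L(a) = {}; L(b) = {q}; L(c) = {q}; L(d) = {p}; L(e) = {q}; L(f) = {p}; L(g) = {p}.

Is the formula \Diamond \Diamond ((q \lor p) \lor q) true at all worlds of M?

Yes

Let φ = \Diamond \Diamond ((q \lor p) \lor q). Evaluate φ at each world:
  a (successors {a, f, g}): φ is true.
  b (successors {a, b, c, d, e, f, g}): φ is true.
  c (successors {a, b, c, d, f}): φ is true.
  d (successors {a, d, f}): φ is true.
  e (successors {e, f}): φ is true.
  f (successors {f}): φ is true.
  g (successors {a, c, d, g}): φ is true.
For instance, at a:
  At a: \Diamond \Diamond ((q \lor p) \lor q) requires \Diamond ((q \lor p) \lor q) at some successor in {a, f, g}.
    \Diamond ((q \lor p) \lor q) holds at a, so \Diamond \Diamond ((q \lor p) \lor q) is true at a.
      At a: \Diamond ((q \lor p) \lor q) requires (q \lor p) \lor q at some successor in {a, f, g}.
        (q \lor p) \lor q holds at f, so \Diamond ((q \lor p) \lor q) is true at a.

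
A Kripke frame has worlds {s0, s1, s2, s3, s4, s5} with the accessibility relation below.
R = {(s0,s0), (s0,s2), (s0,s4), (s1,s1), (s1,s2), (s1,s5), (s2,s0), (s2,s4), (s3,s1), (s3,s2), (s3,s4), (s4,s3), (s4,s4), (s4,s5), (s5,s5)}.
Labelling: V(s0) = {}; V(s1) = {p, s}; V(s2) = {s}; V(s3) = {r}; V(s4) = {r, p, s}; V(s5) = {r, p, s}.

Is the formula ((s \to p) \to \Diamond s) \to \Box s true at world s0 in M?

No

At s0: (s \to p) \to \Diamond s is true, \Box s is false, so ((s \to p) \to \Diamond s) \to \Box s is false.
  At s0: s \to p is true, \Diamond s is true, so (s \to p) \to \Diamond s is true.
    At s0: \Diamond s requires s at some successor in {s0, s2, s4}.
      s holds at s2, so \Diamond s is true at s0.
  At s0: \Box s requires s at every successor {s0, s2, s4}.
    s fails at s0, so \Box s is false at s0.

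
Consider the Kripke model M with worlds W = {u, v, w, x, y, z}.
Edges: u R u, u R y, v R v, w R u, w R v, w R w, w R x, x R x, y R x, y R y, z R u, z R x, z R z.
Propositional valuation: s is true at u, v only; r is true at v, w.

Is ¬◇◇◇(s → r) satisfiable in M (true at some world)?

No

Let φ = ¬◇◇◇(s → r). Evaluate φ at each world:
  u (successors {u, y}): φ is false.
  v (successors {v}): φ is false.
  w (successors {u, v, w, x}): φ is false.
  x (successors {x}): φ is false.
  y (successors {x, y}): φ is false.
  z (successors {u, x, z}): φ is false.
For instance, at x:
  At x: ◇◇◇(s → r) is true, so ¬◇◇◇(s → r) is false.
    At x: ◇◇◇(s → r) requires ◇◇(s → r) at some successor in {x}.
      ◇◇(s → r) holds at x, so ◇◇◇(s → r) is true at x.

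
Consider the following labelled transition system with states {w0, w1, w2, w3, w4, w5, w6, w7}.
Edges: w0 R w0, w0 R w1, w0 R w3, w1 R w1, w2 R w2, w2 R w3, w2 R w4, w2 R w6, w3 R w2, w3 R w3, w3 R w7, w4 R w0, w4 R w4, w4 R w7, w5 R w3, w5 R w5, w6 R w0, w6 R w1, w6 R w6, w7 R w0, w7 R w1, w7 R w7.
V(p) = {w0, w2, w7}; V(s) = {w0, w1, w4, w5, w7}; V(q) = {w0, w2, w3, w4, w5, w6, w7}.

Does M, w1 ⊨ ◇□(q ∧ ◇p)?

No

At w1: ◇□(q ∧ ◇p) requires □(q ∧ ◇p) at some successor in {w1}.
  At w1: □(q ∧ ◇p) is false.
So ◇□(q ∧ ◇p) is false at w1.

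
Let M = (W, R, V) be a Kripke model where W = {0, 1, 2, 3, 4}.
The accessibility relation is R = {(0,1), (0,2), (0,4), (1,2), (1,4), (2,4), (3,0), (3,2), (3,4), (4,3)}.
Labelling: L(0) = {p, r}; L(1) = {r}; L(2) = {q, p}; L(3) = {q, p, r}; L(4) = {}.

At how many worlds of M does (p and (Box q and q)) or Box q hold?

1

Recall that Box ψ holds at a world iff ψ holds at every accessible world, and Dia ψ holds iff ψ holds at some accessible world.
Let φ = (p and (Box q and q)) or Box q. Evaluate φ at each world:
  0 (successors {1, 2, 4}): φ is false.
  1 (successors {2, 4}): φ is false.
  2 (successors {4}): φ is false.
  3 (successors {0, 2, 4}): φ is false.
  4 (successors {3}): φ is true.
For instance, at 0:
  At 0: p and (Box q and q) is false, Box q is false, so (p and (Box q and q)) or Box q is false.
    At 0: p is true, Box q and q is false, so p and (Box q and q) is false.
      At 0: Box q is false, q is false, so Box q and q is false.
    At 0: Box q requires q at every successor {1, 2, 4}.
      q fails at 1, so Box q is false at 0.
Satisfying worlds: {4}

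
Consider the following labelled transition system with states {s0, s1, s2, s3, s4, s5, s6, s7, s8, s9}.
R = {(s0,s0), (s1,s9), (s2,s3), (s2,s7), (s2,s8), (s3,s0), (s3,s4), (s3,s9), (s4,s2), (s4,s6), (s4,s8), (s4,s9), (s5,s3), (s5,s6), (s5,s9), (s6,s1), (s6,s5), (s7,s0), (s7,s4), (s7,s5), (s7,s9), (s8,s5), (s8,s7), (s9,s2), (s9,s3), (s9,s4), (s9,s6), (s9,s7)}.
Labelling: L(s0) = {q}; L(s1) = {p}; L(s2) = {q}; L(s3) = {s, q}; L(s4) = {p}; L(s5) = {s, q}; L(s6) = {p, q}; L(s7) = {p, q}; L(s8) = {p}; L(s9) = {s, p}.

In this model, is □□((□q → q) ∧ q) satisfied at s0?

Recall that □ψ holds at a world iff ψ holds at every accessible world, and ◇ψ holds iff ψ holds at some accessible world.
At s0: □□((□q → q) ∧ q) requires □((□q → q) ∧ q) at every successor {s0}.
    At s0: □((□q → q) ∧ q) requires (□q → q) ∧ q at every successor {s0}.
      At s0: (□q → q) ∧ q is true.
    So □((□q → q) ∧ q) is true at s0.
So □□((□q → q) ∧ q) is true at s0.

Yes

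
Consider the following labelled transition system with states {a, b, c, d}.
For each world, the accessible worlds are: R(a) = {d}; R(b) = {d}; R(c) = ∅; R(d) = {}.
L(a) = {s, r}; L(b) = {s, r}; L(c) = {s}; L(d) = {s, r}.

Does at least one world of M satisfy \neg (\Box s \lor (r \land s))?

Let φ = \neg (\Box s \lor (r \land s)). Evaluate φ at each world:
  a (successors {d}): φ is false.
  b (successors {d}): φ is false.
  c (successors ∅): φ is false.
  d (successors ∅): φ is false.
For instance, at b:
  At b: \Box s \lor (r \land s) is true, so \neg (\Box s \lor (r \land s)) is false.
    At b: \Box s is true, r \land s is true, so \Box s \lor (r \land s) is true.
      At b: \Box s requires s at every successor {d}.
        At d: s is true.
      So \Box s is true at b.

No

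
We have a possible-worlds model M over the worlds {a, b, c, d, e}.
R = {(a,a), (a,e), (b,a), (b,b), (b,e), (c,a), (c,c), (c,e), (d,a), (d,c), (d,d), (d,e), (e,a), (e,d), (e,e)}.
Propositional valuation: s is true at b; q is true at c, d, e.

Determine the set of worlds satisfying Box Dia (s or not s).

Let φ = Box Dia (s or not s). Evaluate φ at each world:
  a (successors {a, e}): φ is true.
  b (successors {a, b, e}): φ is true.
  c (successors {a, c, e}): φ is true.
  d (successors {a, c, d, e}): φ is true.
  e (successors {a, d, e}): φ is true.
For instance, at d:
  At d: Box Dia (s or not s) requires Dia (s or not s) at every successor {a, c, d, e}.
    At a: Dia (s or not s) is true.
    At c: Dia (s or not s) is true.
    At d: Dia (s or not s) is true.
    At e: Dia (s or not s) is true.
  So Box Dia (s or not s) is true at d.
Satisfying worlds: {a, b, c, d, e}

a, b, c, d, e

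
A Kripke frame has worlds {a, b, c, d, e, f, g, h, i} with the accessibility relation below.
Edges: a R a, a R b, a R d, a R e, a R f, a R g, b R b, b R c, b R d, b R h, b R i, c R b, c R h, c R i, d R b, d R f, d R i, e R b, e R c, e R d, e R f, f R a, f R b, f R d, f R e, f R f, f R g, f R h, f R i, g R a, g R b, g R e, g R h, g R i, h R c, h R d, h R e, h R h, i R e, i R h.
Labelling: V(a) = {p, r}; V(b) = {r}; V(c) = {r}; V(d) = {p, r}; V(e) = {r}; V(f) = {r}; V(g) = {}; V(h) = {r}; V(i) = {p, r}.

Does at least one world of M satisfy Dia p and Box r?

Recall that Box ψ holds at a world iff ψ holds at every accessible world, and Dia ψ holds iff ψ holds at some accessible world.
Let φ = Dia p and Box r. Evaluate φ at each world:
  a (successors {a, b, d, e, f, g}): φ is false.
  b (successors {b, c, d, h, i}): φ is true.
  c (successors {b, h, i}): φ is true.
  d (successors {b, f, i}): φ is true.
  e (successors {b, c, d, f}): φ is true.
  f (successors {a, b, d, e, f, g, h, i}): φ is false.
  g (successors {a, b, e, h, i}): φ is true.
  h (successors {c, d, e, h}): φ is true.
  i (successors {e, h}): φ is false.
Detail at b (witness):
  At b: Dia p is true, Box r is true, so Dia p and Box r is true.
    At b: Dia p requires p at some successor in {b, c, d, h, i}.
      p holds at d, so Dia p is true at b.
    At b: Box r requires r at every successor {b, c, d, h, i}.
      At b: r is true.
      At c: r is true.
      At d: r is true.
      At h: r is true.
      At i: r is true.
    So Box r is true at b.

Yes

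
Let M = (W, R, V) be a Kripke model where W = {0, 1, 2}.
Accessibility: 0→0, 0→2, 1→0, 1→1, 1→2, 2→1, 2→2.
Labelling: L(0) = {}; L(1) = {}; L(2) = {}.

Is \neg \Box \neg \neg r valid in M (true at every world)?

Yes

Recall that \Box ψ holds at a world iff ψ holds at every accessible world, and \Diamond ψ holds iff ψ holds at some accessible world.
Let φ = \neg \Box \neg \neg r. Evaluate φ at each world:
  0 (successors {0, 2}): φ is true.
  1 (successors {0, 1, 2}): φ is true.
  2 (successors {1, 2}): φ is true.
For instance, at 2:
  At 2: \Box \neg \neg r is false, so \neg \Box \neg \neg r is true.
    At 2: \Box \neg \neg r requires \neg \neg r at every successor {1, 2}.
      \neg \neg r fails at 1, so \Box \neg \neg r is false at 2.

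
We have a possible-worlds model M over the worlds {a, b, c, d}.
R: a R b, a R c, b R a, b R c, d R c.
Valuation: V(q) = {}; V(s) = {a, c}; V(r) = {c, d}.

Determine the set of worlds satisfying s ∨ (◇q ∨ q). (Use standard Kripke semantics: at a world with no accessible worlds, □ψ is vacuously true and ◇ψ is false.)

Recall that ◇ψ holds at a world iff ψ holds at some accessible world.
Let φ = s ∨ (◇q ∨ q). Evaluate φ at each world:
  a (successors {b, c}): φ is true.
  b (successors {a, c}): φ is false.
  c (successors ∅): φ is true.
  d (successors {c}): φ is false.
For instance, at a:
  At a: s is true, ◇q ∨ q is false, so s ∨ (◇q ∨ q) is true.
    At a: ◇q is false, q is false, so ◇q ∨ q is false.
      At a: ◇q requires q at some successor in {b, c}.
        At b: q is false.
        At c: q is false.
      So ◇q is false at a.
Satisfying worlds: {a, c}

a, c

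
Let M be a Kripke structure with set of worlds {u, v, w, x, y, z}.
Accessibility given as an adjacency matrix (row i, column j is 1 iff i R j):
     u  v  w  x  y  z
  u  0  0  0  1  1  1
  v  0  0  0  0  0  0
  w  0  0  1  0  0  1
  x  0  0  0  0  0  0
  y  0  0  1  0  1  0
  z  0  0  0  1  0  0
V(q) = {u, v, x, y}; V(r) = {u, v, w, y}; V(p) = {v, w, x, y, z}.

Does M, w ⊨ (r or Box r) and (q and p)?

No

Recall that Box ψ holds at a world iff ψ holds at every accessible world, and Dia ψ holds iff ψ holds at some accessible world.
At w: r or Box r is true, q and p is false, so (r or Box r) and (q and p) is false.
  At w: r is true, Box r is false, so r or Box r is true.
    At w: Box r requires r at every successor {w, z}.
      r fails at z, so Box r is false at w.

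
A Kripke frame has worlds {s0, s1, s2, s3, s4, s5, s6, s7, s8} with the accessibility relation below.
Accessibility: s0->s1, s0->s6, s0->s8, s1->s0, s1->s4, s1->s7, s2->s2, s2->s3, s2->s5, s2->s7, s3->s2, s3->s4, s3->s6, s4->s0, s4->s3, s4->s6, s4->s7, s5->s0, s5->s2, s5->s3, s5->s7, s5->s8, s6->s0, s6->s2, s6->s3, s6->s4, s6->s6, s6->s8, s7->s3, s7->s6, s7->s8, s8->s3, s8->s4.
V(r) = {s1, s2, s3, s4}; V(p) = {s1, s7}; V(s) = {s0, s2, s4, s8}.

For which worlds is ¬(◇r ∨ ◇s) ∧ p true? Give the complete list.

none

Let φ = ¬(◇r ∨ ◇s) ∧ p. Evaluate φ at each world:
  s0 (successors {s1, s6, s8}): φ is false.
  s1 (successors {s0, s4, s7}): φ is false.
  s2 (successors {s2, s3, s5, s7}): φ is false.
  s3 (successors {s2, s4, s6}): φ is false.
  s4 (successors {s0, s3, s6, s7}): φ is false.
  s5 (successors {s0, s2, s3, s7, s8}): φ is false.
  s6 (successors {s0, s2, s3, s4, s6, s8}): φ is false.
  s7 (successors {s3, s6, s8}): φ is false.
  s8 (successors {s3, s4}): φ is false.
For instance, at s0:
  At s0: ¬(◇r ∨ ◇s) is false, p is false, so ¬(◇r ∨ ◇s) ∧ p is false.
    At s0: ◇r ∨ ◇s is true, so ¬(◇r ∨ ◇s) is false.
      At s0: ◇r is true, ◇s is true, so ◇r ∨ ◇s is true.
Satisfying worlds: none.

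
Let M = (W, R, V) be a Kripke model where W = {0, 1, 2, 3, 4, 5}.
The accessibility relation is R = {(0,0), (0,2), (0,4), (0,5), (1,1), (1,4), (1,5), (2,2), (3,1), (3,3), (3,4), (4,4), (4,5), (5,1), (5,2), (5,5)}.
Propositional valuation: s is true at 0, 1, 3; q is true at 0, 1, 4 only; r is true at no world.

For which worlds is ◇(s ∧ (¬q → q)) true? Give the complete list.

Let φ = ◇(s ∧ (¬q → q)). Evaluate φ at each world:
  0 (successors {0, 2, 4, 5}): φ is true.
  1 (successors {1, 4, 5}): φ is true.
  2 (successors {2}): φ is false.
  3 (successors {1, 3, 4}): φ is true.
  4 (successors {4, 5}): φ is false.
  5 (successors {1, 2, 5}): φ is true.
For instance, at 5:
  At 5: ◇(s ∧ (¬q → q)) requires s ∧ (¬q → q) at some successor in {1, 2, 5}.
    s ∧ (¬q → q) holds at 1, so ◇(s ∧ (¬q → q)) is true at 5.
Satisfying worlds: {0, 1, 3, 5}

0, 1, 3, 5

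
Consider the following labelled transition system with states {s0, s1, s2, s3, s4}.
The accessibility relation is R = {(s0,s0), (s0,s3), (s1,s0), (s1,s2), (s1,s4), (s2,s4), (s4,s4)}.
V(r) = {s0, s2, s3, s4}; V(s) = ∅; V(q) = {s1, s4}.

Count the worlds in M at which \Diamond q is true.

Let φ = \Diamond q. Evaluate φ at each world:
  s0 (successors {s0, s3}): φ is false.
  s1 (successors {s0, s2, s4}): φ is true.
  s2 (successors {s4}): φ is true.
  s3 (successors ∅): φ is false.
  s4 (successors {s4}): φ is true.
For instance, at s4:
  At s4: \Diamond q requires q at some successor in {s4}.
    q holds at s4, so \Diamond q is true at s4.
Satisfying worlds: {s1, s2, s4}

3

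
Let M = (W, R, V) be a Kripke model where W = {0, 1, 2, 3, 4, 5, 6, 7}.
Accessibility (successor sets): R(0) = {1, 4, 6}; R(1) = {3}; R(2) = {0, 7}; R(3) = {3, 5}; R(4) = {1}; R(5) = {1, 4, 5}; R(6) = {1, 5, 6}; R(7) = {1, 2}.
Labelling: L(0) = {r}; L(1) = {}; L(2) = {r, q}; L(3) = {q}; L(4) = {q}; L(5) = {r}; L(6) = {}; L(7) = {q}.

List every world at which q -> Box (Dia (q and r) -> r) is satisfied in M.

Let φ = q -> Box (Dia (q and r) -> r). Evaluate φ at each world:
  0 (successors {1, 4, 6}): φ is true.
  1 (successors {3}): φ is true.
  2 (successors {0, 7}): φ is false.
  3 (successors {3, 5}): φ is true.
  4 (successors {1}): φ is true.
  5 (successors {1, 4, 5}): φ is true.
  6 (successors {1, 5, 6}): φ is true.
  7 (successors {1, 2}): φ is true.
For instance, at 2:
  At 2: q is true, Box (Dia (q and r) -> r) is false, so q -> Box (Dia (q and r) -> r) is false.
    At 2: Box (Dia (q and r) -> r) requires Dia (q and r) -> r at every successor {0, 7}.
      Dia (q and r) -> r fails at 7, so Box (Dia (q and r) -> r) is false at 2.
Satisfying worlds: {0, 1, 3, 4, 5, 6, 7}

0, 1, 3, 4, 5, 6, 7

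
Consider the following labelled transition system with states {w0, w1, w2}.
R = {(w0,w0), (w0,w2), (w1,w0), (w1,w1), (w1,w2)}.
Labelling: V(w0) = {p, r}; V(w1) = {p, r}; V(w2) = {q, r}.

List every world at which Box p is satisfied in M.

w2

Recall that Box ψ holds at a world iff ψ holds at every accessible world, and Dia ψ holds iff ψ holds at some accessible world.
Let φ = Box p. Evaluate φ at each world:
  w0 (successors {w0, w2}): φ is false.
  w1 (successors {w0, w1, w2}): φ is false.
  w2 (successors ∅): φ is true.
For instance, at w0:
  At w0: Box p requires p at every successor {w0, w2}.
    p fails at w2, so Box p is false at w0.
Satisfying worlds: {w2}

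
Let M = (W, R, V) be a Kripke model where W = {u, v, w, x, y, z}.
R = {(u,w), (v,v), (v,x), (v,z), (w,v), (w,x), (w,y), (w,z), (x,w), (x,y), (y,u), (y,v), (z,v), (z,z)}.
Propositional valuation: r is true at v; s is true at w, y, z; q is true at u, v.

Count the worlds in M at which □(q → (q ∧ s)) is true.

Let φ = □(q → (q ∧ s)). Evaluate φ at each world:
  u (successors {w}): φ is true.
  v (successors {v, x, z}): φ is false.
  w (successors {v, x, y, z}): φ is false.
  x (successors {w, y}): φ is true.
  y (successors {u, v}): φ is false.
  z (successors {v, z}): φ is false.
For instance, at x:
  At x: □(q → (q ∧ s)) requires q → (q ∧ s) at every successor {w, y}.
    At w: q → (q ∧ s) is true.
    At y: q → (q ∧ s) is true.
  So □(q → (q ∧ s)) is true at x.
Satisfying worlds: {u, x}

2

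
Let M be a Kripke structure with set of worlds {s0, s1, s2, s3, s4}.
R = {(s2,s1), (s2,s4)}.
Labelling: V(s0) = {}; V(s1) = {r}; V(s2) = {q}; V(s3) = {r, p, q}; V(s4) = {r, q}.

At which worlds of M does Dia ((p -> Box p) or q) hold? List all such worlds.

Let φ = Dia ((p -> Box p) or q). Evaluate φ at each world:
  s0 (successors ∅): φ is false.
  s1 (successors ∅): φ is false.
  s2 (successors {s1, s4}): φ is true.
  s3 (successors ∅): φ is false.
  s4 (successors ∅): φ is false.
For instance, at s2:
  At s2: Dia ((p -> Box p) or q) requires (p -> Box p) or q at some successor in {s1, s4}.
    (p -> Box p) or q holds at s1, so Dia ((p -> Box p) or q) is true at s2.
      At s1: p -> Box p is true, q is false, so (p -> Box p) or q is true.
Satisfying worlds: {s2}

s2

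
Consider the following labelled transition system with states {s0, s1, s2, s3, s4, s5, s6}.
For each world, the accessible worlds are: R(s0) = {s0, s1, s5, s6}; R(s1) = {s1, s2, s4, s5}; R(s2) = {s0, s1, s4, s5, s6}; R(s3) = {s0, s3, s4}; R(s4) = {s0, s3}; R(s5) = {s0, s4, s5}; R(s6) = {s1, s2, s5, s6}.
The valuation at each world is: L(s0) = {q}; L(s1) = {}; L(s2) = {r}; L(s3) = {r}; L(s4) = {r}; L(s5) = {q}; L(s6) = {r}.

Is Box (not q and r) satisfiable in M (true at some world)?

No

Recall that Box ψ holds at a world iff ψ holds at every accessible world, and Dia ψ holds iff ψ holds at some accessible world.
Let φ = Box (not q and r). Evaluate φ at each world:
  s0 (successors {s0, s1, s5, s6}): φ is false.
  s1 (successors {s1, s2, s4, s5}): φ is false.
  s2 (successors {s0, s1, s4, s5, s6}): φ is false.
  s3 (successors {s0, s3, s4}): φ is false.
  s4 (successors {s0, s3}): φ is false.
  s5 (successors {s0, s4, s5}): φ is false.
  s6 (successors {s1, s2, s5, s6}): φ is false.
For instance, at s4:
  At s4: Box (not q and r) requires not q and r at every successor {s0, s3}.
    not q and r fails at s0, so Box (not q and r) is false at s4.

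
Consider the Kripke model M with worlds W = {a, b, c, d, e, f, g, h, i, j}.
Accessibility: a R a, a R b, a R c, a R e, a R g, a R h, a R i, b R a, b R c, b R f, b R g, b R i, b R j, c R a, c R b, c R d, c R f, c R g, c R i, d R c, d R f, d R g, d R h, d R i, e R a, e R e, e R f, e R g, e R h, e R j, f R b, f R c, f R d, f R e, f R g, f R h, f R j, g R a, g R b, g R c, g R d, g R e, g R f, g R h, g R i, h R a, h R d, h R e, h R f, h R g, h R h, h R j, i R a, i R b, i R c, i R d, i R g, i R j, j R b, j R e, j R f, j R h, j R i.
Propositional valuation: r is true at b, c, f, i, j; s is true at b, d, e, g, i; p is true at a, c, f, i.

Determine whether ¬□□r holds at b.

At b: □□r is false, so ¬□□r is true.
  At b: □□r requires □r at every successor {a, c, f, g, i, j}.
    □r fails at a, so □□r is false at b.
      At a: □r requires r at every successor {a, b, c, e, g, h, i}.
        r fails at a, so □r is false at a.

Yes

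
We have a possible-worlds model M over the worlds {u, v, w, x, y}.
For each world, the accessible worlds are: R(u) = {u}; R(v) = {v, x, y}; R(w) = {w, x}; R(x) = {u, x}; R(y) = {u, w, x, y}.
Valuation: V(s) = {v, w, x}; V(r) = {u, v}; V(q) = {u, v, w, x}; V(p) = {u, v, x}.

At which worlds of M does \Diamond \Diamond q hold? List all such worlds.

Recall that \Diamond ψ holds at a world iff ψ holds at some accessible world.
Let φ = \Diamond \Diamond q. Evaluate φ at each world:
  u (successors {u}): φ is true.
  v (successors {v, x, y}): φ is true.
  w (successors {w, x}): φ is true.
  x (successors {u, x}): φ is true.
  y (successors {u, w, x, y}): φ is true.
For instance, at w:
  At w: \Diamond \Diamond q requires \Diamond q at some successor in {w, x}.
    \Diamond q holds at w, so \Diamond \Diamond q is true at w.
      At w: \Diamond q requires q at some successor in {w, x}.
        q holds at w, so \Diamond q is true at w.
Satisfying worlds: {u, v, w, x, y}

u, v, w, x, y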